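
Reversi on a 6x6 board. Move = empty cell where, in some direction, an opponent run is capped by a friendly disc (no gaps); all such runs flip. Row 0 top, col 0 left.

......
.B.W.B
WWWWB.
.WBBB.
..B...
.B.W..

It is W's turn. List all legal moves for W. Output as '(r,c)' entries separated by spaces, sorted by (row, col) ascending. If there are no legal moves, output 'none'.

Answer: (0,0) (0,1) (0,2) (2,5) (3,5) (4,1) (4,3) (4,4) (4,5) (5,2)

Derivation:
(0,0): flips 1 -> legal
(0,1): flips 1 -> legal
(0,2): flips 1 -> legal
(0,4): no bracket -> illegal
(0,5): no bracket -> illegal
(1,0): no bracket -> illegal
(1,2): no bracket -> illegal
(1,4): no bracket -> illegal
(2,5): flips 1 -> legal
(3,5): flips 4 -> legal
(4,0): no bracket -> illegal
(4,1): flips 1 -> legal
(4,3): flips 2 -> legal
(4,4): flips 1 -> legal
(4,5): flips 1 -> legal
(5,0): no bracket -> illegal
(5,2): flips 2 -> legal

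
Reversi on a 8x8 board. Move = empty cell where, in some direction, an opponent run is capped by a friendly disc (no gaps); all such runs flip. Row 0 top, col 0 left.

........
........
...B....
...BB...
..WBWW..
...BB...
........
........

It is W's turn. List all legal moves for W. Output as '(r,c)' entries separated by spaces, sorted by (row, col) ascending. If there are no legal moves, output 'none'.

(1,2): flips 2 -> legal
(1,3): no bracket -> illegal
(1,4): no bracket -> illegal
(2,2): flips 1 -> legal
(2,4): flips 2 -> legal
(2,5): no bracket -> illegal
(3,2): no bracket -> illegal
(3,5): no bracket -> illegal
(5,2): no bracket -> illegal
(5,5): no bracket -> illegal
(6,2): flips 1 -> legal
(6,3): flips 1 -> legal
(6,4): flips 2 -> legal
(6,5): no bracket -> illegal

Answer: (1,2) (2,2) (2,4) (6,2) (6,3) (6,4)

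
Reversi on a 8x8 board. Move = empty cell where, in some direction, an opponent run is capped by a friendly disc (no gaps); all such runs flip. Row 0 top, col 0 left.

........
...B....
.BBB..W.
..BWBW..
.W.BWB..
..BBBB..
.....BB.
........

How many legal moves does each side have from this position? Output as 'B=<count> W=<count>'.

-- B to move --
(1,5): no bracket -> illegal
(1,6): no bracket -> illegal
(1,7): flips 3 -> legal
(2,4): no bracket -> illegal
(2,5): flips 1 -> legal
(2,7): no bracket -> illegal
(3,0): flips 1 -> legal
(3,1): no bracket -> illegal
(3,6): flips 1 -> legal
(3,7): no bracket -> illegal
(4,0): no bracket -> illegal
(4,2): no bracket -> illegal
(4,6): no bracket -> illegal
(5,0): flips 1 -> legal
(5,1): no bracket -> illegal
B mobility = 5
-- W to move --
(0,2): no bracket -> illegal
(0,3): flips 2 -> legal
(0,4): no bracket -> illegal
(1,0): no bracket -> illegal
(1,1): flips 1 -> legal
(1,2): no bracket -> illegal
(1,4): flips 2 -> legal
(2,0): no bracket -> illegal
(2,4): flips 1 -> legal
(2,5): no bracket -> illegal
(3,0): no bracket -> illegal
(3,1): flips 1 -> legal
(3,6): no bracket -> illegal
(4,2): flips 1 -> legal
(4,6): flips 1 -> legal
(5,1): no bracket -> illegal
(5,6): no bracket -> illegal
(5,7): no bracket -> illegal
(6,1): no bracket -> illegal
(6,2): flips 1 -> legal
(6,3): flips 3 -> legal
(6,4): flips 1 -> legal
(6,7): no bracket -> illegal
(7,4): no bracket -> illegal
(7,5): flips 3 -> legal
(7,6): no bracket -> illegal
(7,7): flips 2 -> legal
W mobility = 12

Answer: B=5 W=12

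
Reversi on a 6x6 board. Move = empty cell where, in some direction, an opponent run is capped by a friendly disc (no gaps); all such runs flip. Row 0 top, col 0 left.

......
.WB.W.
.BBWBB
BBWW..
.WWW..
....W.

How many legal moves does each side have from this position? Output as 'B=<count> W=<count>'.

Answer: B=10 W=7

Derivation:
-- B to move --
(0,0): flips 1 -> legal
(0,1): flips 1 -> legal
(0,2): no bracket -> illegal
(0,3): flips 1 -> legal
(0,4): flips 1 -> legal
(0,5): no bracket -> illegal
(1,0): flips 1 -> legal
(1,3): no bracket -> illegal
(1,5): no bracket -> illegal
(2,0): no bracket -> illegal
(3,4): flips 3 -> legal
(4,0): no bracket -> illegal
(4,4): flips 1 -> legal
(4,5): no bracket -> illegal
(5,0): no bracket -> illegal
(5,1): flips 3 -> legal
(5,2): flips 3 -> legal
(5,3): flips 1 -> legal
(5,5): no bracket -> illegal
B mobility = 10
-- W to move --
(0,1): flips 1 -> legal
(0,2): flips 2 -> legal
(0,3): no bracket -> illegal
(1,0): flips 1 -> legal
(1,3): flips 1 -> legal
(1,5): flips 1 -> legal
(2,0): flips 3 -> legal
(3,4): flips 1 -> legal
(3,5): no bracket -> illegal
(4,0): no bracket -> illegal
W mobility = 7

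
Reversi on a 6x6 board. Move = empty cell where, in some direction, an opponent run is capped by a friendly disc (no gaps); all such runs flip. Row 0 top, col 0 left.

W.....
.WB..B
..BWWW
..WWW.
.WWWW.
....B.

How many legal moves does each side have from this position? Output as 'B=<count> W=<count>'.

-- B to move --
(0,1): no bracket -> illegal
(0,2): no bracket -> illegal
(1,0): flips 1 -> legal
(1,3): no bracket -> illegal
(1,4): flips 3 -> legal
(2,0): no bracket -> illegal
(2,1): flips 2 -> legal
(3,0): no bracket -> illegal
(3,1): no bracket -> illegal
(3,5): flips 1 -> legal
(4,0): no bracket -> illegal
(4,5): flips 2 -> legal
(5,0): no bracket -> illegal
(5,1): flips 3 -> legal
(5,2): flips 2 -> legal
(5,3): no bracket -> illegal
(5,5): flips 2 -> legal
B mobility = 8
-- W to move --
(0,1): flips 1 -> legal
(0,2): flips 2 -> legal
(0,3): no bracket -> illegal
(0,4): no bracket -> illegal
(0,5): flips 1 -> legal
(1,3): flips 1 -> legal
(1,4): no bracket -> illegal
(2,1): flips 1 -> legal
(3,1): no bracket -> illegal
(4,5): no bracket -> illegal
(5,3): no bracket -> illegal
(5,5): no bracket -> illegal
W mobility = 5

Answer: B=8 W=5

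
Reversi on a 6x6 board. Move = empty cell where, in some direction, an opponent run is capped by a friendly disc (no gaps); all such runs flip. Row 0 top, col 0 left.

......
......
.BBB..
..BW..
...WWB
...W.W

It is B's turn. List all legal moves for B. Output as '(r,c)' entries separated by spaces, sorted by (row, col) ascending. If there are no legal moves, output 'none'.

(2,4): no bracket -> illegal
(3,4): flips 1 -> legal
(3,5): no bracket -> illegal
(4,2): flips 2 -> legal
(5,2): no bracket -> illegal
(5,4): flips 1 -> legal

Answer: (3,4) (4,2) (5,4)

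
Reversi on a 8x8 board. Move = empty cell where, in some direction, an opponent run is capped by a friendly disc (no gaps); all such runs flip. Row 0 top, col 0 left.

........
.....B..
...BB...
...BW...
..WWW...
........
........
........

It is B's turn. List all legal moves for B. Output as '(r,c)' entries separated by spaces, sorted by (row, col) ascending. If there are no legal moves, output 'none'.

Answer: (3,5) (4,5) (5,1) (5,3) (5,4) (5,5)

Derivation:
(2,5): no bracket -> illegal
(3,1): no bracket -> illegal
(3,2): no bracket -> illegal
(3,5): flips 1 -> legal
(4,1): no bracket -> illegal
(4,5): flips 1 -> legal
(5,1): flips 1 -> legal
(5,2): no bracket -> illegal
(5,3): flips 1 -> legal
(5,4): flips 2 -> legal
(5,5): flips 1 -> legal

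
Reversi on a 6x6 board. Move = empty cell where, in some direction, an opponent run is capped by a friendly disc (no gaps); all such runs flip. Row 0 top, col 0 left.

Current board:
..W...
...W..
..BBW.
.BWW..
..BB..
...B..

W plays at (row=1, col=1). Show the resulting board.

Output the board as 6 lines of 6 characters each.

Place W at (1,1); scan 8 dirs for brackets.
Dir NW: first cell '.' (not opp) -> no flip
Dir N: first cell '.' (not opp) -> no flip
Dir NE: first cell 'W' (not opp) -> no flip
Dir W: first cell '.' (not opp) -> no flip
Dir E: first cell '.' (not opp) -> no flip
Dir SW: first cell '.' (not opp) -> no flip
Dir S: first cell '.' (not opp) -> no flip
Dir SE: opp run (2,2) capped by W -> flip
All flips: (2,2)

Answer: ..W...
.W.W..
..WBW.
.BWW..
..BB..
...B..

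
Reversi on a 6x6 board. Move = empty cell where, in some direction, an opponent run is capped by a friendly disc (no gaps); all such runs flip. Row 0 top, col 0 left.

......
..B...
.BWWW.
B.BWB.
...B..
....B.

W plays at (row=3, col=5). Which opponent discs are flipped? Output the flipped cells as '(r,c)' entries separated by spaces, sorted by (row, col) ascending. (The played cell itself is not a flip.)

Dir NW: first cell 'W' (not opp) -> no flip
Dir N: first cell '.' (not opp) -> no flip
Dir NE: edge -> no flip
Dir W: opp run (3,4) capped by W -> flip
Dir E: edge -> no flip
Dir SW: first cell '.' (not opp) -> no flip
Dir S: first cell '.' (not opp) -> no flip
Dir SE: edge -> no flip

Answer: (3,4)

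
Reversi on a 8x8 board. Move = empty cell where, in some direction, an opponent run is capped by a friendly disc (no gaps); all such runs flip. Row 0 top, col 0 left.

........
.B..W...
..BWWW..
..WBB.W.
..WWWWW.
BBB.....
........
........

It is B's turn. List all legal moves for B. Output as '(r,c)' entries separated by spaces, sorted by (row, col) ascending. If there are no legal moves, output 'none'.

(0,3): no bracket -> illegal
(0,4): flips 2 -> legal
(0,5): no bracket -> illegal
(1,2): flips 1 -> legal
(1,3): flips 1 -> legal
(1,5): flips 1 -> legal
(1,6): flips 1 -> legal
(2,1): no bracket -> illegal
(2,6): flips 3 -> legal
(2,7): no bracket -> illegal
(3,1): flips 1 -> legal
(3,5): no bracket -> illegal
(3,7): no bracket -> illegal
(4,1): no bracket -> illegal
(4,7): no bracket -> illegal
(5,3): flips 1 -> legal
(5,4): flips 1 -> legal
(5,5): flips 1 -> legal
(5,6): flips 1 -> legal
(5,7): no bracket -> illegal

Answer: (0,4) (1,2) (1,3) (1,5) (1,6) (2,6) (3,1) (5,3) (5,4) (5,5) (5,6)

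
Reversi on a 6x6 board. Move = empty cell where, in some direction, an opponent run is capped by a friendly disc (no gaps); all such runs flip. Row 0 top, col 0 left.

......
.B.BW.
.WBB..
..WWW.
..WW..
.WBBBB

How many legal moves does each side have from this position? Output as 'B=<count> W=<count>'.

Answer: B=10 W=5

Derivation:
-- B to move --
(0,3): no bracket -> illegal
(0,4): no bracket -> illegal
(0,5): flips 1 -> legal
(1,0): flips 3 -> legal
(1,2): no bracket -> illegal
(1,5): flips 1 -> legal
(2,0): flips 1 -> legal
(2,4): no bracket -> illegal
(2,5): flips 2 -> legal
(3,0): no bracket -> illegal
(3,1): flips 2 -> legal
(3,5): no bracket -> illegal
(4,0): no bracket -> illegal
(4,1): flips 1 -> legal
(4,4): flips 1 -> legal
(4,5): flips 1 -> legal
(5,0): flips 1 -> legal
B mobility = 10
-- W to move --
(0,0): flips 2 -> legal
(0,1): flips 1 -> legal
(0,2): no bracket -> illegal
(0,3): flips 2 -> legal
(0,4): no bracket -> illegal
(1,0): no bracket -> illegal
(1,2): flips 3 -> legal
(2,0): no bracket -> illegal
(2,4): flips 2 -> legal
(3,1): no bracket -> illegal
(4,1): no bracket -> illegal
(4,4): no bracket -> illegal
(4,5): no bracket -> illegal
W mobility = 5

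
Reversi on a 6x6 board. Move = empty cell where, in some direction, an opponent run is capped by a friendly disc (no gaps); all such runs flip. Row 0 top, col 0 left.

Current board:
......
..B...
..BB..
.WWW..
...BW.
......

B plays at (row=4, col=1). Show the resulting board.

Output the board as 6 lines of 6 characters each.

Place B at (4,1); scan 8 dirs for brackets.
Dir NW: first cell '.' (not opp) -> no flip
Dir N: opp run (3,1), next='.' -> no flip
Dir NE: opp run (3,2) capped by B -> flip
Dir W: first cell '.' (not opp) -> no flip
Dir E: first cell '.' (not opp) -> no flip
Dir SW: first cell '.' (not opp) -> no flip
Dir S: first cell '.' (not opp) -> no flip
Dir SE: first cell '.' (not opp) -> no flip
All flips: (3,2)

Answer: ......
..B...
..BB..
.WBW..
.B.BW.
......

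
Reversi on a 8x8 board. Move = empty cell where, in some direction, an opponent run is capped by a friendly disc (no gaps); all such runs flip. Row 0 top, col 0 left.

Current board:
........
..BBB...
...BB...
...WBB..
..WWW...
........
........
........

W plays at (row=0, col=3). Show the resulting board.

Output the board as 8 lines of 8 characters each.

Place W at (0,3); scan 8 dirs for brackets.
Dir NW: edge -> no flip
Dir N: edge -> no flip
Dir NE: edge -> no flip
Dir W: first cell '.' (not opp) -> no flip
Dir E: first cell '.' (not opp) -> no flip
Dir SW: opp run (1,2), next='.' -> no flip
Dir S: opp run (1,3) (2,3) capped by W -> flip
Dir SE: opp run (1,4), next='.' -> no flip
All flips: (1,3) (2,3)

Answer: ...W....
..BWB...
...WB...
...WBB..
..WWW...
........
........
........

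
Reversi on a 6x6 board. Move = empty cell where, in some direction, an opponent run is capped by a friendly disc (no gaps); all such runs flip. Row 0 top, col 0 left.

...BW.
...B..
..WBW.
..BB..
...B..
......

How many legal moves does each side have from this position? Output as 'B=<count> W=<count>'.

-- B to move --
(0,5): flips 1 -> legal
(1,1): flips 1 -> legal
(1,2): flips 1 -> legal
(1,4): no bracket -> illegal
(1,5): flips 1 -> legal
(2,1): flips 1 -> legal
(2,5): flips 1 -> legal
(3,1): flips 1 -> legal
(3,4): no bracket -> illegal
(3,5): flips 1 -> legal
B mobility = 8
-- W to move --
(0,2): flips 2 -> legal
(1,2): no bracket -> illegal
(1,4): no bracket -> illegal
(2,1): no bracket -> illegal
(3,1): no bracket -> illegal
(3,4): no bracket -> illegal
(4,1): no bracket -> illegal
(4,2): flips 2 -> legal
(4,4): flips 1 -> legal
(5,2): no bracket -> illegal
(5,3): no bracket -> illegal
(5,4): no bracket -> illegal
W mobility = 3

Answer: B=8 W=3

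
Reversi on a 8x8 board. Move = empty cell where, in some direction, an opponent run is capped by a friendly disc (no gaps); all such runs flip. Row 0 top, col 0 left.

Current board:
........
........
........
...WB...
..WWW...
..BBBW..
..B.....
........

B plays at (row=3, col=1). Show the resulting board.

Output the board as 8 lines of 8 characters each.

Place B at (3,1); scan 8 dirs for brackets.
Dir NW: first cell '.' (not opp) -> no flip
Dir N: first cell '.' (not opp) -> no flip
Dir NE: first cell '.' (not opp) -> no flip
Dir W: first cell '.' (not opp) -> no flip
Dir E: first cell '.' (not opp) -> no flip
Dir SW: first cell '.' (not opp) -> no flip
Dir S: first cell '.' (not opp) -> no flip
Dir SE: opp run (4,2) capped by B -> flip
All flips: (4,2)

Answer: ........
........
........
.B.WB...
..BWW...
..BBBW..
..B.....
........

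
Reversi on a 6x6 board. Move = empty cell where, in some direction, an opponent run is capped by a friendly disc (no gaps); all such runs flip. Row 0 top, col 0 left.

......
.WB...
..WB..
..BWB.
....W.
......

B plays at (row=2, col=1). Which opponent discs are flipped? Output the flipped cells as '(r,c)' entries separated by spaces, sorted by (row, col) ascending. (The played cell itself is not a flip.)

Answer: (2,2)

Derivation:
Dir NW: first cell '.' (not opp) -> no flip
Dir N: opp run (1,1), next='.' -> no flip
Dir NE: first cell 'B' (not opp) -> no flip
Dir W: first cell '.' (not opp) -> no flip
Dir E: opp run (2,2) capped by B -> flip
Dir SW: first cell '.' (not opp) -> no flip
Dir S: first cell '.' (not opp) -> no flip
Dir SE: first cell 'B' (not opp) -> no flip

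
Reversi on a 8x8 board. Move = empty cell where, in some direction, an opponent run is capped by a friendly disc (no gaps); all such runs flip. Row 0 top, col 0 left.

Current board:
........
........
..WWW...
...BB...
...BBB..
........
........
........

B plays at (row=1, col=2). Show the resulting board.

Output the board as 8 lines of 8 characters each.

Place B at (1,2); scan 8 dirs for brackets.
Dir NW: first cell '.' (not opp) -> no flip
Dir N: first cell '.' (not opp) -> no flip
Dir NE: first cell '.' (not opp) -> no flip
Dir W: first cell '.' (not opp) -> no flip
Dir E: first cell '.' (not opp) -> no flip
Dir SW: first cell '.' (not opp) -> no flip
Dir S: opp run (2,2), next='.' -> no flip
Dir SE: opp run (2,3) capped by B -> flip
All flips: (2,3)

Answer: ........
..B.....
..WBW...
...BB...
...BBB..
........
........
........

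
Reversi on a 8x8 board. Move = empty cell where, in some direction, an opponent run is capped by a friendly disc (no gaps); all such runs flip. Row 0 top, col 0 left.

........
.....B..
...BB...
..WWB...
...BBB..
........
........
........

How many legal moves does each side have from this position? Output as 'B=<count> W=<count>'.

Answer: B=5 W=7

Derivation:
-- B to move --
(2,1): flips 1 -> legal
(2,2): flips 1 -> legal
(3,1): flips 2 -> legal
(4,1): flips 1 -> legal
(4,2): flips 1 -> legal
B mobility = 5
-- W to move --
(0,4): no bracket -> illegal
(0,5): no bracket -> illegal
(0,6): flips 2 -> legal
(1,2): no bracket -> illegal
(1,3): flips 1 -> legal
(1,4): flips 1 -> legal
(1,6): no bracket -> illegal
(2,2): no bracket -> illegal
(2,5): no bracket -> illegal
(2,6): no bracket -> illegal
(3,5): flips 1 -> legal
(3,6): no bracket -> illegal
(4,2): no bracket -> illegal
(4,6): no bracket -> illegal
(5,2): no bracket -> illegal
(5,3): flips 1 -> legal
(5,4): flips 1 -> legal
(5,5): flips 1 -> legal
(5,6): no bracket -> illegal
W mobility = 7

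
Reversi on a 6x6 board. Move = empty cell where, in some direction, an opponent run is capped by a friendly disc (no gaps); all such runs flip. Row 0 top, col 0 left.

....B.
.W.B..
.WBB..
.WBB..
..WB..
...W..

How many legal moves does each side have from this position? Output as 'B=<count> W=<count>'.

-- B to move --
(0,0): flips 1 -> legal
(0,1): no bracket -> illegal
(0,2): no bracket -> illegal
(1,0): flips 1 -> legal
(1,2): no bracket -> illegal
(2,0): flips 1 -> legal
(3,0): flips 1 -> legal
(4,0): flips 1 -> legal
(4,1): flips 1 -> legal
(4,4): no bracket -> illegal
(5,1): flips 1 -> legal
(5,2): flips 1 -> legal
(5,4): no bracket -> illegal
B mobility = 8
-- W to move --
(0,2): no bracket -> illegal
(0,3): flips 4 -> legal
(0,5): no bracket -> illegal
(1,2): flips 2 -> legal
(1,4): no bracket -> illegal
(1,5): no bracket -> illegal
(2,4): flips 3 -> legal
(3,4): flips 2 -> legal
(4,1): no bracket -> illegal
(4,4): flips 3 -> legal
(5,2): no bracket -> illegal
(5,4): flips 2 -> legal
W mobility = 6

Answer: B=8 W=6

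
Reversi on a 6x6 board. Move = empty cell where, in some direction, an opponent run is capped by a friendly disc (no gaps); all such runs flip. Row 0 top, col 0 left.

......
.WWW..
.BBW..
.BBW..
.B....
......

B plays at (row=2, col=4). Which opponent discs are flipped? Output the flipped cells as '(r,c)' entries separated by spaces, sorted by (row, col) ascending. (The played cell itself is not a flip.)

Dir NW: opp run (1,3), next='.' -> no flip
Dir N: first cell '.' (not opp) -> no flip
Dir NE: first cell '.' (not opp) -> no flip
Dir W: opp run (2,3) capped by B -> flip
Dir E: first cell '.' (not opp) -> no flip
Dir SW: opp run (3,3), next='.' -> no flip
Dir S: first cell '.' (not opp) -> no flip
Dir SE: first cell '.' (not opp) -> no flip

Answer: (2,3)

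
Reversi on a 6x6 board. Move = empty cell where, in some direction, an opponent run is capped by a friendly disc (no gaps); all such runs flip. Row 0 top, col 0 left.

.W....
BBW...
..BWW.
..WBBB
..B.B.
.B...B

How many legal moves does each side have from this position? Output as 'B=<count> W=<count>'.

Answer: B=6 W=5

Derivation:
-- B to move --
(0,0): no bracket -> illegal
(0,2): flips 1 -> legal
(0,3): no bracket -> illegal
(1,3): flips 3 -> legal
(1,4): flips 1 -> legal
(1,5): flips 1 -> legal
(2,1): no bracket -> illegal
(2,5): flips 2 -> legal
(3,1): flips 1 -> legal
(4,1): no bracket -> illegal
(4,3): no bracket -> illegal
B mobility = 6
-- W to move --
(0,0): no bracket -> illegal
(0,2): no bracket -> illegal
(1,3): no bracket -> illegal
(2,0): no bracket -> illegal
(2,1): flips 2 -> legal
(2,5): no bracket -> illegal
(3,1): no bracket -> illegal
(4,0): no bracket -> illegal
(4,1): no bracket -> illegal
(4,3): flips 1 -> legal
(4,5): flips 1 -> legal
(5,0): no bracket -> illegal
(5,2): flips 1 -> legal
(5,3): no bracket -> illegal
(5,4): flips 2 -> legal
W mobility = 5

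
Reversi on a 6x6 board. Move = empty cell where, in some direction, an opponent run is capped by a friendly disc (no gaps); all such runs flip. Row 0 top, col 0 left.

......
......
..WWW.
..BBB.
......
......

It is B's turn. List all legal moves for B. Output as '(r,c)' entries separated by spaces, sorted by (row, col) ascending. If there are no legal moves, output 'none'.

Answer: (1,1) (1,2) (1,3) (1,4) (1,5)

Derivation:
(1,1): flips 1 -> legal
(1,2): flips 2 -> legal
(1,3): flips 1 -> legal
(1,4): flips 2 -> legal
(1,5): flips 1 -> legal
(2,1): no bracket -> illegal
(2,5): no bracket -> illegal
(3,1): no bracket -> illegal
(3,5): no bracket -> illegal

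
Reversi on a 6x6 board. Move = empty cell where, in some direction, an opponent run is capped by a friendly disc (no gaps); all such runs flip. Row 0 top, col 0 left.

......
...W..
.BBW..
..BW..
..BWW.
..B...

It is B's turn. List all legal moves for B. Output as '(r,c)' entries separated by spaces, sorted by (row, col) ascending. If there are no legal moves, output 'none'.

Answer: (0,4) (1,4) (2,4) (3,4) (4,5) (5,4) (5,5)

Derivation:
(0,2): no bracket -> illegal
(0,3): no bracket -> illegal
(0,4): flips 1 -> legal
(1,2): no bracket -> illegal
(1,4): flips 1 -> legal
(2,4): flips 2 -> legal
(3,4): flips 2 -> legal
(3,5): no bracket -> illegal
(4,5): flips 2 -> legal
(5,3): no bracket -> illegal
(5,4): flips 1 -> legal
(5,5): flips 2 -> legal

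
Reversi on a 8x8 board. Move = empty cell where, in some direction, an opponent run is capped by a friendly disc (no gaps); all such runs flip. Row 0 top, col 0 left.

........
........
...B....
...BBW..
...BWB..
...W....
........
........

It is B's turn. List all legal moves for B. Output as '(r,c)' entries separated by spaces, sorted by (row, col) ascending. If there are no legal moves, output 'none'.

Answer: (2,5) (3,6) (5,4) (5,5) (6,3)

Derivation:
(2,4): no bracket -> illegal
(2,5): flips 1 -> legal
(2,6): no bracket -> illegal
(3,6): flips 1 -> legal
(4,2): no bracket -> illegal
(4,6): no bracket -> illegal
(5,2): no bracket -> illegal
(5,4): flips 1 -> legal
(5,5): flips 1 -> legal
(6,2): no bracket -> illegal
(6,3): flips 1 -> legal
(6,4): no bracket -> illegal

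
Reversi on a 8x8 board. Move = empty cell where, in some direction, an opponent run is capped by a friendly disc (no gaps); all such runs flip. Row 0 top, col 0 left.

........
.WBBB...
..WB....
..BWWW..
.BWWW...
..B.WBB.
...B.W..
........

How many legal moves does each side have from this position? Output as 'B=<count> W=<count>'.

-- B to move --
(0,0): flips 4 -> legal
(0,1): no bracket -> illegal
(0,2): no bracket -> illegal
(1,0): flips 1 -> legal
(2,0): no bracket -> illegal
(2,1): flips 1 -> legal
(2,4): no bracket -> illegal
(2,5): flips 2 -> legal
(2,6): no bracket -> illegal
(3,1): flips 1 -> legal
(3,6): flips 3 -> legal
(4,5): flips 5 -> legal
(4,6): no bracket -> illegal
(5,1): no bracket -> illegal
(5,3): flips 3 -> legal
(6,4): no bracket -> illegal
(6,6): no bracket -> illegal
(7,4): flips 1 -> legal
(7,5): flips 1 -> legal
(7,6): flips 3 -> legal
B mobility = 11
-- W to move --
(0,1): flips 2 -> legal
(0,2): flips 1 -> legal
(0,3): flips 2 -> legal
(0,4): flips 1 -> legal
(0,5): no bracket -> illegal
(1,5): flips 3 -> legal
(2,1): flips 1 -> legal
(2,4): flips 1 -> legal
(2,5): no bracket -> illegal
(3,0): no bracket -> illegal
(3,1): flips 1 -> legal
(4,0): flips 1 -> legal
(4,5): flips 1 -> legal
(4,6): no bracket -> illegal
(4,7): flips 1 -> legal
(5,0): no bracket -> illegal
(5,1): no bracket -> illegal
(5,3): no bracket -> illegal
(5,7): flips 2 -> legal
(6,1): flips 1 -> legal
(6,2): flips 1 -> legal
(6,4): no bracket -> illegal
(6,6): flips 1 -> legal
(6,7): no bracket -> illegal
(7,2): flips 1 -> legal
(7,3): no bracket -> illegal
(7,4): no bracket -> illegal
W mobility = 16

Answer: B=11 W=16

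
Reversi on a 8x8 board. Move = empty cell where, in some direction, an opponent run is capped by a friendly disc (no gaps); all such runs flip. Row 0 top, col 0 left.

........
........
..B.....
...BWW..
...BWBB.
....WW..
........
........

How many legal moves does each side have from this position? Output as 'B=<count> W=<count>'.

-- B to move --
(2,3): flips 1 -> legal
(2,4): flips 1 -> legal
(2,5): flips 2 -> legal
(2,6): no bracket -> illegal
(3,6): flips 2 -> legal
(5,3): no bracket -> illegal
(5,6): no bracket -> illegal
(6,3): flips 1 -> legal
(6,4): flips 1 -> legal
(6,5): flips 2 -> legal
(6,6): flips 2 -> legal
B mobility = 8
-- W to move --
(1,1): flips 2 -> legal
(1,2): no bracket -> illegal
(1,3): no bracket -> illegal
(2,1): no bracket -> illegal
(2,3): no bracket -> illegal
(2,4): no bracket -> illegal
(3,1): no bracket -> illegal
(3,2): flips 2 -> legal
(3,6): flips 1 -> legal
(3,7): flips 1 -> legal
(4,2): flips 1 -> legal
(4,7): flips 2 -> legal
(5,2): flips 1 -> legal
(5,3): no bracket -> illegal
(5,6): flips 1 -> legal
(5,7): flips 1 -> legal
W mobility = 9

Answer: B=8 W=9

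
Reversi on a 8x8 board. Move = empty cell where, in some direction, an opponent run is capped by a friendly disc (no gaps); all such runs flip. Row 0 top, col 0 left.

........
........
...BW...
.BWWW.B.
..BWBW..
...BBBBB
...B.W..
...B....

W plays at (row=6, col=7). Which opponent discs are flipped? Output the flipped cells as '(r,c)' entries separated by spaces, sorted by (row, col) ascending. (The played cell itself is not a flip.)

Dir NW: opp run (5,6) capped by W -> flip
Dir N: opp run (5,7), next='.' -> no flip
Dir NE: edge -> no flip
Dir W: first cell '.' (not opp) -> no flip
Dir E: edge -> no flip
Dir SW: first cell '.' (not opp) -> no flip
Dir S: first cell '.' (not opp) -> no flip
Dir SE: edge -> no flip

Answer: (5,6)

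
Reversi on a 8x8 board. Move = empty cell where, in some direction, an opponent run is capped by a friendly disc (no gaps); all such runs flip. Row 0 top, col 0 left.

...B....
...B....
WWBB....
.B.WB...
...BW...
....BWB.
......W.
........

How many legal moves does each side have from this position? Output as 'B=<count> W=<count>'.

Answer: B=5 W=9

Derivation:
-- B to move --
(1,0): no bracket -> illegal
(1,1): flips 1 -> legal
(1,2): no bracket -> illegal
(2,4): no bracket -> illegal
(3,0): no bracket -> illegal
(3,2): flips 1 -> legal
(3,5): no bracket -> illegal
(4,2): no bracket -> illegal
(4,5): flips 1 -> legal
(4,6): no bracket -> illegal
(5,3): no bracket -> illegal
(5,7): no bracket -> illegal
(6,4): no bracket -> illegal
(6,5): no bracket -> illegal
(6,7): no bracket -> illegal
(7,5): no bracket -> illegal
(7,6): flips 1 -> legal
(7,7): flips 4 -> legal
B mobility = 5
-- W to move --
(0,2): no bracket -> illegal
(0,4): no bracket -> illegal
(1,1): flips 1 -> legal
(1,2): no bracket -> illegal
(1,4): no bracket -> illegal
(2,4): flips 3 -> legal
(2,5): no bracket -> illegal
(3,0): no bracket -> illegal
(3,2): no bracket -> illegal
(3,5): flips 1 -> legal
(4,0): no bracket -> illegal
(4,1): flips 1 -> legal
(4,2): flips 2 -> legal
(4,5): no bracket -> illegal
(4,6): flips 1 -> legal
(4,7): no bracket -> illegal
(5,2): no bracket -> illegal
(5,3): flips 2 -> legal
(5,7): flips 1 -> legal
(6,3): no bracket -> illegal
(6,4): flips 1 -> legal
(6,5): no bracket -> illegal
(6,7): no bracket -> illegal
W mobility = 9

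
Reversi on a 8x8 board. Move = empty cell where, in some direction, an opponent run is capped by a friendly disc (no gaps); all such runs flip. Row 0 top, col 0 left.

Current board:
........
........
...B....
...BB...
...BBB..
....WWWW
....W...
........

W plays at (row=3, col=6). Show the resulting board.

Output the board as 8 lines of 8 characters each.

Answer: ........
........
...B....
...BB.W.
...BBW..
....WWWW
....W...
........

Derivation:
Place W at (3,6); scan 8 dirs for brackets.
Dir NW: first cell '.' (not opp) -> no flip
Dir N: first cell '.' (not opp) -> no flip
Dir NE: first cell '.' (not opp) -> no flip
Dir W: first cell '.' (not opp) -> no flip
Dir E: first cell '.' (not opp) -> no flip
Dir SW: opp run (4,5) capped by W -> flip
Dir S: first cell '.' (not opp) -> no flip
Dir SE: first cell '.' (not opp) -> no flip
All flips: (4,5)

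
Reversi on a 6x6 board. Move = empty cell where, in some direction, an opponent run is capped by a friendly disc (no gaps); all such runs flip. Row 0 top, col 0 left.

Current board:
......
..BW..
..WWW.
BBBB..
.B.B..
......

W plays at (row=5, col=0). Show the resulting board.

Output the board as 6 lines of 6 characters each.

Place W at (5,0); scan 8 dirs for brackets.
Dir NW: edge -> no flip
Dir N: first cell '.' (not opp) -> no flip
Dir NE: opp run (4,1) (3,2) capped by W -> flip
Dir W: edge -> no flip
Dir E: first cell '.' (not opp) -> no flip
Dir SW: edge -> no flip
Dir S: edge -> no flip
Dir SE: edge -> no flip
All flips: (3,2) (4,1)

Answer: ......
..BW..
..WWW.
BBWB..
.W.B..
W.....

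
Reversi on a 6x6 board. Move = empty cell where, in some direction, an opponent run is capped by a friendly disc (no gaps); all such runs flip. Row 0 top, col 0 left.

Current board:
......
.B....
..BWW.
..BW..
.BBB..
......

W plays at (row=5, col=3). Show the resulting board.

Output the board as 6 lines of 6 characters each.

Answer: ......
.B....
..BWW.
..BW..
.BBW..
...W..

Derivation:
Place W at (5,3); scan 8 dirs for brackets.
Dir NW: opp run (4,2), next='.' -> no flip
Dir N: opp run (4,3) capped by W -> flip
Dir NE: first cell '.' (not opp) -> no flip
Dir W: first cell '.' (not opp) -> no flip
Dir E: first cell '.' (not opp) -> no flip
Dir SW: edge -> no flip
Dir S: edge -> no flip
Dir SE: edge -> no flip
All flips: (4,3)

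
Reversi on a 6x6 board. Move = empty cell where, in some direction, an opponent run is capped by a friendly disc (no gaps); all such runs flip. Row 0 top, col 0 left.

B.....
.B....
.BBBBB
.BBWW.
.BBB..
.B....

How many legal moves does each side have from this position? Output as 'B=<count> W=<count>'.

Answer: B=3 W=7

Derivation:
-- B to move --
(3,5): flips 2 -> legal
(4,4): flips 2 -> legal
(4,5): flips 1 -> legal
B mobility = 3
-- W to move --
(0,1): no bracket -> illegal
(0,2): no bracket -> illegal
(1,0): no bracket -> illegal
(1,2): flips 1 -> legal
(1,3): flips 1 -> legal
(1,4): flips 1 -> legal
(1,5): flips 1 -> legal
(2,0): no bracket -> illegal
(3,0): flips 2 -> legal
(3,5): no bracket -> illegal
(4,0): no bracket -> illegal
(4,4): no bracket -> illegal
(5,0): no bracket -> illegal
(5,2): flips 1 -> legal
(5,3): flips 1 -> legal
(5,4): no bracket -> illegal
W mobility = 7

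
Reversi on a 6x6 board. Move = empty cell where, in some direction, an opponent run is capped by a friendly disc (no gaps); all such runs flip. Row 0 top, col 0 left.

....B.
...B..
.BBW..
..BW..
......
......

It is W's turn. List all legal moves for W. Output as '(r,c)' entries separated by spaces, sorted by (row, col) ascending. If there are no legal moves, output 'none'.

Answer: (0,3) (1,1) (2,0) (3,1) (4,1)

Derivation:
(0,2): no bracket -> illegal
(0,3): flips 1 -> legal
(0,5): no bracket -> illegal
(1,0): no bracket -> illegal
(1,1): flips 1 -> legal
(1,2): no bracket -> illegal
(1,4): no bracket -> illegal
(1,5): no bracket -> illegal
(2,0): flips 2 -> legal
(2,4): no bracket -> illegal
(3,0): no bracket -> illegal
(3,1): flips 1 -> legal
(4,1): flips 1 -> legal
(4,2): no bracket -> illegal
(4,3): no bracket -> illegal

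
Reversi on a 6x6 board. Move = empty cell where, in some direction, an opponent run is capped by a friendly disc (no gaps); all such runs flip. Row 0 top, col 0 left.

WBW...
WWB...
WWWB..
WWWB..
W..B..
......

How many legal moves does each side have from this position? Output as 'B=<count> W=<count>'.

-- B to move --
(0,3): flips 1 -> legal
(1,3): no bracket -> illegal
(4,1): flips 4 -> legal
(4,2): flips 2 -> legal
(5,0): no bracket -> illegal
(5,1): no bracket -> illegal
B mobility = 3
-- W to move --
(0,3): flips 1 -> legal
(1,3): flips 1 -> legal
(1,4): flips 1 -> legal
(2,4): flips 1 -> legal
(3,4): flips 1 -> legal
(4,2): no bracket -> illegal
(4,4): flips 1 -> legal
(5,2): no bracket -> illegal
(5,3): no bracket -> illegal
(5,4): flips 1 -> legal
W mobility = 7

Answer: B=3 W=7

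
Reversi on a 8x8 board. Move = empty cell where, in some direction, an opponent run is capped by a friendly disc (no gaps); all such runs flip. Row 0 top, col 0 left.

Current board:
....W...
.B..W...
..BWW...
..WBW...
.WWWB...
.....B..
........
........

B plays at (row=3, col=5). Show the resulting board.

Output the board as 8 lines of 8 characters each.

Place B at (3,5); scan 8 dirs for brackets.
Dir NW: opp run (2,4), next='.' -> no flip
Dir N: first cell '.' (not opp) -> no flip
Dir NE: first cell '.' (not opp) -> no flip
Dir W: opp run (3,4) capped by B -> flip
Dir E: first cell '.' (not opp) -> no flip
Dir SW: first cell 'B' (not opp) -> no flip
Dir S: first cell '.' (not opp) -> no flip
Dir SE: first cell '.' (not opp) -> no flip
All flips: (3,4)

Answer: ....W...
.B..W...
..BWW...
..WBBB..
.WWWB...
.....B..
........
........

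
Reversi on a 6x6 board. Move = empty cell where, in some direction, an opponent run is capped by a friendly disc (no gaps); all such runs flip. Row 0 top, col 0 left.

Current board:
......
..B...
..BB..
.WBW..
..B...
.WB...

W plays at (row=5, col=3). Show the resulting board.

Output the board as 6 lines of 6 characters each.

Place W at (5,3); scan 8 dirs for brackets.
Dir NW: opp run (4,2) capped by W -> flip
Dir N: first cell '.' (not opp) -> no flip
Dir NE: first cell '.' (not opp) -> no flip
Dir W: opp run (5,2) capped by W -> flip
Dir E: first cell '.' (not opp) -> no flip
Dir SW: edge -> no flip
Dir S: edge -> no flip
Dir SE: edge -> no flip
All flips: (4,2) (5,2)

Answer: ......
..B...
..BB..
.WBW..
..W...
.WWW..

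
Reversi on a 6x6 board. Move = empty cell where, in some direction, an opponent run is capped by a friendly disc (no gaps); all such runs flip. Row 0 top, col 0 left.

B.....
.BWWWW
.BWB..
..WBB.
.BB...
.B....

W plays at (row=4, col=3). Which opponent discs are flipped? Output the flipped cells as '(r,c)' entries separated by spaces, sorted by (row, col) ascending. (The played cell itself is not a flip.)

Answer: (2,3) (3,3)

Derivation:
Dir NW: first cell 'W' (not opp) -> no flip
Dir N: opp run (3,3) (2,3) capped by W -> flip
Dir NE: opp run (3,4), next='.' -> no flip
Dir W: opp run (4,2) (4,1), next='.' -> no flip
Dir E: first cell '.' (not opp) -> no flip
Dir SW: first cell '.' (not opp) -> no flip
Dir S: first cell '.' (not opp) -> no flip
Dir SE: first cell '.' (not opp) -> no flip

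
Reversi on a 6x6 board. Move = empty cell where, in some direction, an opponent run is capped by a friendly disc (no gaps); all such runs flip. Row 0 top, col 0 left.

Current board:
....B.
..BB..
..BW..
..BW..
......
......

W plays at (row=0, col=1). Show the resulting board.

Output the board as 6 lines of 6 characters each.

Answer: .W..B.
..WB..
..BW..
..BW..
......
......

Derivation:
Place W at (0,1); scan 8 dirs for brackets.
Dir NW: edge -> no flip
Dir N: edge -> no flip
Dir NE: edge -> no flip
Dir W: first cell '.' (not opp) -> no flip
Dir E: first cell '.' (not opp) -> no flip
Dir SW: first cell '.' (not opp) -> no flip
Dir S: first cell '.' (not opp) -> no flip
Dir SE: opp run (1,2) capped by W -> flip
All flips: (1,2)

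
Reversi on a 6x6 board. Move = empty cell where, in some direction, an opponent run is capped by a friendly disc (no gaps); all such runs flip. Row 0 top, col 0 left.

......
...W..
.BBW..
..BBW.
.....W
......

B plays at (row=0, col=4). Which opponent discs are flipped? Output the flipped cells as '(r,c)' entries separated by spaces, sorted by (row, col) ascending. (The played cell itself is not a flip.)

Answer: (1,3)

Derivation:
Dir NW: edge -> no flip
Dir N: edge -> no flip
Dir NE: edge -> no flip
Dir W: first cell '.' (not opp) -> no flip
Dir E: first cell '.' (not opp) -> no flip
Dir SW: opp run (1,3) capped by B -> flip
Dir S: first cell '.' (not opp) -> no flip
Dir SE: first cell '.' (not opp) -> no flip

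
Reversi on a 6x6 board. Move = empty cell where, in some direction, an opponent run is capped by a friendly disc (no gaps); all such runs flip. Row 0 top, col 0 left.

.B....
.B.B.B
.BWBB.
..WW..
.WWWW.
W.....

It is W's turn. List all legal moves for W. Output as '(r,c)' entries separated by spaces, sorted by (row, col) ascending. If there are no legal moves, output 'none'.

Answer: (0,0) (0,3) (0,4) (1,0) (1,4) (2,0) (2,5)

Derivation:
(0,0): flips 1 -> legal
(0,2): no bracket -> illegal
(0,3): flips 2 -> legal
(0,4): flips 1 -> legal
(0,5): no bracket -> illegal
(1,0): flips 1 -> legal
(1,2): no bracket -> illegal
(1,4): flips 1 -> legal
(2,0): flips 1 -> legal
(2,5): flips 2 -> legal
(3,0): no bracket -> illegal
(3,1): no bracket -> illegal
(3,4): no bracket -> illegal
(3,5): no bracket -> illegal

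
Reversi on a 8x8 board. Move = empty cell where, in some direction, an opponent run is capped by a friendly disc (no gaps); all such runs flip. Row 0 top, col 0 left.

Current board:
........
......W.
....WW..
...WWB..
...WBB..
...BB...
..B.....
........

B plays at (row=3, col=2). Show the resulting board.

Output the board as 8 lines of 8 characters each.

Place B at (3,2); scan 8 dirs for brackets.
Dir NW: first cell '.' (not opp) -> no flip
Dir N: first cell '.' (not opp) -> no flip
Dir NE: first cell '.' (not opp) -> no flip
Dir W: first cell '.' (not opp) -> no flip
Dir E: opp run (3,3) (3,4) capped by B -> flip
Dir SW: first cell '.' (not opp) -> no flip
Dir S: first cell '.' (not opp) -> no flip
Dir SE: opp run (4,3) capped by B -> flip
All flips: (3,3) (3,4) (4,3)

Answer: ........
......W.
....WW..
..BBBB..
...BBB..
...BB...
..B.....
........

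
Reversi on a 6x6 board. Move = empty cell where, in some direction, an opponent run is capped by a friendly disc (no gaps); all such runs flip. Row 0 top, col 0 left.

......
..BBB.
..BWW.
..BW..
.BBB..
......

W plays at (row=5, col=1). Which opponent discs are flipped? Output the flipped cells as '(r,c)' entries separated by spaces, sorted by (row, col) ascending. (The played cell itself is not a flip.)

Answer: (4,2)

Derivation:
Dir NW: first cell '.' (not opp) -> no flip
Dir N: opp run (4,1), next='.' -> no flip
Dir NE: opp run (4,2) capped by W -> flip
Dir W: first cell '.' (not opp) -> no flip
Dir E: first cell '.' (not opp) -> no flip
Dir SW: edge -> no flip
Dir S: edge -> no flip
Dir SE: edge -> no flip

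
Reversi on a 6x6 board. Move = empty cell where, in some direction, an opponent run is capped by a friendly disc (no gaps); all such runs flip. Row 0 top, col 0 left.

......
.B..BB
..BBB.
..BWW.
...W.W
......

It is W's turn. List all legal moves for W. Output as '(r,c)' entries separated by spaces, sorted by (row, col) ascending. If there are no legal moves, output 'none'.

(0,0): flips 2 -> legal
(0,1): no bracket -> illegal
(0,2): no bracket -> illegal
(0,3): no bracket -> illegal
(0,4): flips 2 -> legal
(0,5): no bracket -> illegal
(1,0): no bracket -> illegal
(1,2): flips 1 -> legal
(1,3): flips 1 -> legal
(2,0): no bracket -> illegal
(2,1): flips 1 -> legal
(2,5): no bracket -> illegal
(3,1): flips 1 -> legal
(3,5): no bracket -> illegal
(4,1): no bracket -> illegal
(4,2): no bracket -> illegal

Answer: (0,0) (0,4) (1,2) (1,3) (2,1) (3,1)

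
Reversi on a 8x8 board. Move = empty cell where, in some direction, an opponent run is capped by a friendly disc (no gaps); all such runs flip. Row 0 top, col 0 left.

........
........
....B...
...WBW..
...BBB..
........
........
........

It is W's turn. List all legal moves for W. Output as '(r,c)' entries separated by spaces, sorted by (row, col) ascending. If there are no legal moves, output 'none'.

(1,3): flips 1 -> legal
(1,4): no bracket -> illegal
(1,5): flips 1 -> legal
(2,3): no bracket -> illegal
(2,5): no bracket -> illegal
(3,2): no bracket -> illegal
(3,6): no bracket -> illegal
(4,2): no bracket -> illegal
(4,6): no bracket -> illegal
(5,2): no bracket -> illegal
(5,3): flips 2 -> legal
(5,4): no bracket -> illegal
(5,5): flips 2 -> legal
(5,6): no bracket -> illegal

Answer: (1,3) (1,5) (5,3) (5,5)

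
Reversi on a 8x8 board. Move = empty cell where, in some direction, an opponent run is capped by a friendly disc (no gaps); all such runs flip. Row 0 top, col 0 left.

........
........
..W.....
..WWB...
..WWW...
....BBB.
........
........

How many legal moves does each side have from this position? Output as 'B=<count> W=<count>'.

-- B to move --
(1,1): flips 3 -> legal
(1,2): no bracket -> illegal
(1,3): no bracket -> illegal
(2,1): flips 2 -> legal
(2,3): no bracket -> illegal
(2,4): no bracket -> illegal
(3,1): flips 2 -> legal
(3,5): no bracket -> illegal
(4,1): no bracket -> illegal
(4,5): no bracket -> illegal
(5,1): no bracket -> illegal
(5,2): flips 1 -> legal
(5,3): no bracket -> illegal
B mobility = 4
-- W to move --
(2,3): no bracket -> illegal
(2,4): flips 1 -> legal
(2,5): flips 1 -> legal
(3,5): flips 1 -> legal
(4,5): no bracket -> illegal
(4,6): no bracket -> illegal
(4,7): no bracket -> illegal
(5,3): no bracket -> illegal
(5,7): no bracket -> illegal
(6,3): no bracket -> illegal
(6,4): flips 1 -> legal
(6,5): flips 1 -> legal
(6,6): flips 1 -> legal
(6,7): no bracket -> illegal
W mobility = 6

Answer: B=4 W=6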